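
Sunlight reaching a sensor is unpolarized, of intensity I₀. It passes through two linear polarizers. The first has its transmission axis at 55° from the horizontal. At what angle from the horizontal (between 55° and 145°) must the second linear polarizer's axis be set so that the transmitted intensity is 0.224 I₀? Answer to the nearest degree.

θ ≈ 103°

Unpolarized light through the first polarizer → I₁ = ½ I₀, now polarized at 55°.
Need I₂/I₀ = 0.224, so cos²(θ − 55°) = 0.224 / 0.5 = 0.448.
θ − 55° = arccos(√0.448) = 48.0°, giving θ ≈ 55 + 48.0 = 103.0°.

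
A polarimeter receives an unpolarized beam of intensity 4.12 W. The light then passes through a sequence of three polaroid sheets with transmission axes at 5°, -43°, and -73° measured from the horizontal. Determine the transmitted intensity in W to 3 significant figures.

Unpolarized light through the first polarizer → I₁ = 4.12 W/2 = 2.06 W, polarized at 5°.
I₂ = I₁ · cos²(48°) = 2.06 · 0.4477 = 0.9223 W.
I₃ = I₂ · cos²(30°) = 0.9223 · 0.75 = 0.6918 W.

I ≈ 0.692 W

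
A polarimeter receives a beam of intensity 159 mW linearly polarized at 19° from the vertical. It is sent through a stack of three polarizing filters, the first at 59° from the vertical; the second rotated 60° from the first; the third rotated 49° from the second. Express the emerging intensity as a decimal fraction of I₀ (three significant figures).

I/I₀ ≈ 0.0631

I₁ = 159 mW · cos²(40°) = 93.31 mW.
I₂ = I₁ · cos²(60°) = 93.31 · 0.25 = 23.33 mW.
I₃ = I₂ · cos²(49°) = 23.33 · 0.4304 = 10.04 mW.
Transmitted fraction = 0.06314.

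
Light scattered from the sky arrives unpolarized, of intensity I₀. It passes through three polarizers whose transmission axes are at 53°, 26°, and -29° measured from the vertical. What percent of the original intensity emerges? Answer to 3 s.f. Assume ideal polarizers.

≈ 13.1%

Unpolarized light through the first polarizer → I₁ = ½ I₀, now polarized at 53°.
I₂ = I₁ cos²(26° − 53°) = 0.5 I₀ · cos²(27°) = 0.3969 I₀.
I₃ = I₂ cos²(-29° − 26°) = 0.3969 I₀ · cos²(55°) = 0.1306 I₀.
That is 13.06% of the incident intensity.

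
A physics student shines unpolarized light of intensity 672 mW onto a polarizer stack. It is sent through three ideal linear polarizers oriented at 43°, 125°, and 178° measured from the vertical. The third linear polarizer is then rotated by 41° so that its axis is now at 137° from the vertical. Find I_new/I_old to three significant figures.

I_new/I_old ≈ 2.64

Before rotation:
Unpolarized light through the first polarizer → I₁ = ½ I₀, now polarized at 43°.
I₂ = I₁ cos²(125° − 43°) = 0.5 I₀ · cos²(82°) = 0.009685 I₀.
I₃ = I₂ cos²(178° − 125°) = 0.009685 I₀ · cos²(53°) = 0.003508 I₀.
After rotation:
Unpolarized light through the first polarizer → I₁ = ½ I₀, now polarized at 43°.
I₂ = I₁ cos²(125° − 43°) = 0.5 I₀ · cos²(82°) = 0.009685 I₀.
I₃ = I₂ cos²(137° − 125°) = 0.009685 I₀ · cos²(12°) = 0.009266 I₀.
Ratio = 0.009266 / 0.003508 = 2.642.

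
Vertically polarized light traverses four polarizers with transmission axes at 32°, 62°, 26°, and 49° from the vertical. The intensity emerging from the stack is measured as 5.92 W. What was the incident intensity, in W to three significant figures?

I₀ ≈ 19.8 W

I₁ = I₀ cos²(32° − 0°) = I₀ cos²(32°) = 0.7192 I₀.
I₂ = I₁ cos²(62° − 32°) = 0.7192 I₀ · cos²(30°) = 0.5394 I₀.
I₃ = I₂ cos²(26° − 62°) = 0.5394 I₀ · cos²(36°) = 0.353 I₀.
I₄ = I₃ cos²(49° − 26°) = 0.353 I₀ · cos²(23°) = 0.2991 I₀.
So 5.92 W = 0.2991 I₀, giving I₀ = 5.92/0.2991 = 19.79 W.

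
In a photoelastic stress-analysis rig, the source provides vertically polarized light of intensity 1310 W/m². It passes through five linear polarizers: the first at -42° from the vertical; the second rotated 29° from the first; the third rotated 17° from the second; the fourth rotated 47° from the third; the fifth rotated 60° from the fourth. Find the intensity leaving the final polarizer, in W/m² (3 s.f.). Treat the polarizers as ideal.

By Malus's law, I₁ = 1310 W/m² · cos²(42°) = 723.5 W/m².
I₂ = I₁ · cos²(29°) = 723.5 · 0.765 = 553.4 W/m².
I₃ = I₂ · cos²(17°) = 553.4 · 0.9145 = 506.1 W/m².
I₄ = I₃ · cos²(47°) = 506.1 · 0.4651 = 235.4 W/m².
I₅ = I₄ · cos²(60°) = 235.4 · 0.25 = 58.85 W/m².

I ≈ 58.9 W/m²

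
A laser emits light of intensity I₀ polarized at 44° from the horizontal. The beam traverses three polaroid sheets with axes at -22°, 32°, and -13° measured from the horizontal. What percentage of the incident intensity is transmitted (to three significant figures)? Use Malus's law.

≈ 2.86%

By Malus's law, I₁ = I₀ cos²(-22° − 44°) = I₀ cos²(66°) = 0.1654 I₀.
I₂ = I₁ cos²(32° + 22°) = 0.1654 I₀ · cos²(54°) = 0.05716 I₀.
I₃ = I₂ cos²(-13° − 32°) = 0.05716 I₀ · cos²(45°) = 0.02858 I₀.
That is 2.858% of the incident intensity.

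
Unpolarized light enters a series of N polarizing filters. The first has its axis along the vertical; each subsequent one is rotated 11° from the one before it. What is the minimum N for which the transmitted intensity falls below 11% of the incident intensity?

First polarizer halves the unpolarized light: factor 1/2.
Each further stage multiplies by cos²(11°) = 0.9636.
After N polarizers: T = 0.5·0.9636^(N−1). Require T < 0.11 ⇒ N−1 > ln(0.11/0.5)/ln(0.9636) = 40.83, so N−1 ≥ 41 and N = 42.
Check: N=42 gives T = 0.1093 < 0.11; N=41 gives T = 0.1134.

N = 42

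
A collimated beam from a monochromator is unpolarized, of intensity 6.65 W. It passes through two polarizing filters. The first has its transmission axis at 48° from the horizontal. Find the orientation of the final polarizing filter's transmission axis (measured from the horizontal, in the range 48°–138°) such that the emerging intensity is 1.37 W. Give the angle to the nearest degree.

θ ≈ 98°

Unpolarized light through the first polarizer → I₁ = ½ I₀, now polarized at 48°.
Target fraction: 1.37 / 6.65 W = 0.206 of I₀.
Need I₂/I₀ = 0.206, so cos²(θ − 48°) = 0.206 / 0.5 = 0.412.
θ − 48° = arccos(√0.412) = 50.1°, giving θ ≈ 48 + 50.1 = 98.1°.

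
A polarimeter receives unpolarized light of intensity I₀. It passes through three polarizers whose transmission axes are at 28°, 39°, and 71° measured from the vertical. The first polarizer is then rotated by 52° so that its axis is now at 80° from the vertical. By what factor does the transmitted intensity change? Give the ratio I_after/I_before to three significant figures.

Before rotation:
Unpolarized light through the first polarizer → I₁ = ½ I₀, now polarized at 28°.
I₂ = I₁ cos²(39° − 28°) = 0.5 I₀ · cos²(11°) = 0.4818 I₀.
I₃ = I₂ cos²(71° − 39°) = 0.4818 I₀ · cos²(32°) = 0.3465 I₀.
After rotation:
Unpolarized light through the first polarizer → I₁ = ½ I₀, now polarized at 80°.
I₂ = I₁ cos²(39° − 80°) = 0.5 I₀ · cos²(41°) = 0.2848 I₀.
I₃ = I₂ cos²(71° − 39°) = 0.2848 I₀ · cos²(32°) = 0.2048 I₀.
Ratio = 0.2048 / 0.3465 = 0.5911.

I_new/I_old ≈ 0.591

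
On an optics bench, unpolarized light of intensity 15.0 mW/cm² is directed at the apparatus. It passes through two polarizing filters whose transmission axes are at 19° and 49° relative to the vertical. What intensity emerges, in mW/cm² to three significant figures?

Unpolarized light through the first polarizer → I₁ = 15.0 mW/cm²/2 = 7.5 mW/cm², polarized at 19°.
I₂ = I₁ · cos²(30°) = 7.5 · 0.75 = 5.625 mW/cm².

I ≈ 5.63 mW/cm²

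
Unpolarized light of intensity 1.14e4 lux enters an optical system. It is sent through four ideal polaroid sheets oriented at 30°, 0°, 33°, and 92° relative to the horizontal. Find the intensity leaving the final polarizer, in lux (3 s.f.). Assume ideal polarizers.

Unpolarized light through the first polarizer → I₁ = 1.14e4 lux/2 = 5700 lux, polarized at 30°.
I₂ = I₁ · cos²(30°) = 5700 · 0.75 = 4275 lux.
I₃ = I₂ · cos²(33°) = 4275 · 0.7034 = 3007 lux.
I₄ = I₃ · cos²(59°) = 3007 · 0.2653 = 797.6 lux.

I ≈ 798 lux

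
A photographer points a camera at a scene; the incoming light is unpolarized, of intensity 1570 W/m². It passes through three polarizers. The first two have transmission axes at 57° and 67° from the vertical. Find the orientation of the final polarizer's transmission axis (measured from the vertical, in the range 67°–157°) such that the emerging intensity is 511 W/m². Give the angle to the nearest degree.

θ ≈ 102°

Unpolarized light through the first polarizer → I₁ = ½ I₀, now polarized at 57°.
I₂ = I₁ cos²(67° − 57°) = 0.5 I₀ · cos²(10°) = 0.4849 I₀.
Target fraction: 511 / 1570 W/m² = 0.3255 of I₀.
Need I₃/I₀ = 0.3255, so cos²(θ − 67°) = 0.3255 / 0.4849 = 0.6712.
θ − 67° = arccos(√0.6712) = 35.0°, giving θ ≈ 67 + 35.0 = 102.0°.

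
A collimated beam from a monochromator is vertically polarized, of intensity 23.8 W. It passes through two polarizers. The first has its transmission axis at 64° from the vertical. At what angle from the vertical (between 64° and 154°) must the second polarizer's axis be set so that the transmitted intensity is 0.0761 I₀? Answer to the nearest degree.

By Malus's law, I₁ = I₀ cos²(64° − 0°) = I₀ cos²(64°) = 0.1922 I₀.
Need I₂/I₀ = 0.0761, so cos²(θ − 64°) = 0.0761 / 0.1922 = 0.396.
θ − 64° = arccos(√0.396) = 51.0°, giving θ ≈ 64 + 51.0 = 115.0°.

θ ≈ 115°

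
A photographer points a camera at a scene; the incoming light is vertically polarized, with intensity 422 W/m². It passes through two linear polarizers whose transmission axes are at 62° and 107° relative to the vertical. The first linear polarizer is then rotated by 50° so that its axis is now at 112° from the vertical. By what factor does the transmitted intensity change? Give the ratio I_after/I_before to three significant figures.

I_new/I_old ≈ 1.26

Before rotation:
By Malus's law, I₁ = I₀ cos²(62° − 0°) = I₀ cos²(62°) = 0.2204 I₀.
I₂ = I₁ cos²(107° − 62°) = 0.2204 I₀ · cos²(45°) = 0.1102 I₀.
After rotation:
I₁ = I₀ cos²(112° − 0°) = I₀ cos²(68°) = 0.1403 I₀.
I₂ = I₁ cos²(107° − 112°) = 0.1403 I₀ · cos²(5°) = 0.1393 I₀.
Ratio = 0.1393 / 0.1102 = 1.264.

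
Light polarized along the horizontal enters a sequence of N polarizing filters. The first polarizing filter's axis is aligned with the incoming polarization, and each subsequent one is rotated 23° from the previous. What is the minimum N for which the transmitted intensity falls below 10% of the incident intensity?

N = 15

First polarizer is aligned with the polarization: full transmission.
Each further stage multiplies by cos²(23°) = 0.8473.
After N polarizers: T = 0.8473^(N−1). Require T < 0.10 ⇒ N−1 > ln(0.10)/ln(0.8473) = 13.90, so N−1 ≥ 14 and N = 15.
Check: N=15 gives T = 0.09834 < 0.10; N=14 gives T = 0.1161.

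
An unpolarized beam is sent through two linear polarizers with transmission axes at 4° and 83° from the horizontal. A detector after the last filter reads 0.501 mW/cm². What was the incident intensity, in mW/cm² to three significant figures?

I₀ ≈ 27.5 mW/cm²

Unpolarized light through the first polarizer → I₁ = ½ I₀, now polarized at 4°.
I₂ = I₁ cos²(83° − 4°) = 0.5 I₀ · cos²(79°) = 0.0182 I₀.
So 0.501 mW/cm² = 0.0182 I₀, giving I₀ = 0.501/0.0182 = 27.52 mW/cm².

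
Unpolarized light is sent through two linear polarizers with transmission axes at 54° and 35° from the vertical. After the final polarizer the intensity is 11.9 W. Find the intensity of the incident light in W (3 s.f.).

I₀ ≈ 26.6 W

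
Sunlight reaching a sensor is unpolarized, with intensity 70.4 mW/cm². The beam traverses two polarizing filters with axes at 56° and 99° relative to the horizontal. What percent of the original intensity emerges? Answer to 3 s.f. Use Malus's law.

≈ 26.7%

Unpolarized light through the first polarizer → I₁ = 70.4 mW/cm²/2 = 35.2 mW/cm², polarized at 56°.
I₂ = I₁ · cos²(43°) = 35.2 · 0.5349 = 18.83 mW/cm².
That is 26.74% of the incident intensity.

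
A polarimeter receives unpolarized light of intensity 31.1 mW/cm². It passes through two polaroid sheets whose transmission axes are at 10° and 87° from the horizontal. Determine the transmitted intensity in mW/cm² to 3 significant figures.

I ≈ 0.787 mW/cm²

Unpolarized light through the first polarizer → I₁ = 31.1 mW/cm²/2 = 15.55 mW/cm², polarized at 10°.
I₂ = I₁ · cos²(77°) = 15.55 · 0.0506 = 0.7869 mW/cm².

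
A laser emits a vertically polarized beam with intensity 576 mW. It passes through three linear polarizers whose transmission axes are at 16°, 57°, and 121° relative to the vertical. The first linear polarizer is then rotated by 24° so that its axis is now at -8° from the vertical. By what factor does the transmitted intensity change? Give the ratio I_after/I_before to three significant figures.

Before rotation:
By Malus's law, I₁ = I₀ cos²(16° − 0°) = I₀ cos²(16°) = 0.924 I₀.
I₂ = I₁ cos²(57° − 16°) = 0.924 I₀ · cos²(41°) = 0.5263 I₀.
I₃ = I₂ cos²(121° − 57°) = 0.5263 I₀ · cos²(64°) = 0.1011 I₀.
After rotation:
I₁ = I₀ cos²(-8° − 0°) = I₀ cos²(8°) = 0.9806 I₀.
I₂ = I₁ cos²(57° + 8°) = 0.9806 I₀ · cos²(65°) = 0.1751 I₀.
I₃ = I₂ cos²(121° − 57°) = 0.1751 I₀ · cos²(64°) = 0.03366 I₀.
Ratio = 0.03366 / 0.1011 = 0.3328.

I_new/I_old ≈ 0.333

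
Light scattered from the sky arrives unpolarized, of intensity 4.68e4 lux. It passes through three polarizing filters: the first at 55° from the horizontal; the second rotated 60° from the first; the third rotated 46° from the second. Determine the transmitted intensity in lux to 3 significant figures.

Unpolarized light through the first polarizer → I₁ = 4.68e4 lux/2 = 2.34e+04 lux, polarized at 55°.
I₂ = I₁ · cos²(60°) = 2.34e+04 · 0.25 = 5850 lux.
I₃ = I₂ · cos²(46°) = 5850 · 0.4826 = 2823 lux.

I ≈ 2820 lux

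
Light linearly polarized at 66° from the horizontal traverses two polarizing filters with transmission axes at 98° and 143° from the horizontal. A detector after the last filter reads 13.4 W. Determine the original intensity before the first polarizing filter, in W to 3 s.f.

I₀ ≈ 37.3 W

I₁ = I₀ cos²(98° − 66°) = I₀ cos²(32°) = 0.7192 I₀.
I₂ = I₁ cos²(143° − 98°) = 0.7192 I₀ · cos²(45°) = 0.3596 I₀.
So 13.4 W = 0.3596 I₀, giving I₀ = 13.4/0.3596 = 37.26 W.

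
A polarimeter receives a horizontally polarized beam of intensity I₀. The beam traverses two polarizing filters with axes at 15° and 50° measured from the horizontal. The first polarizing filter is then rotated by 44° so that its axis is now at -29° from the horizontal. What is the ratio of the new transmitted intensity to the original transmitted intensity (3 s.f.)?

Before rotation:
I₁ = I₀ cos²(15° − 0°) = I₀ cos²(15°) = 0.933 I₀.
I₂ = I₁ cos²(50° − 15°) = 0.933 I₀ · cos²(35°) = 0.6261 I₀.
After rotation:
I₁ = I₀ cos²(-29° − 0°) = I₀ cos²(29°) = 0.765 I₀.
I₂ = I₁ cos²(50° + 29°) = 0.765 I₀ · cos²(79°) = 0.02785 I₀.
Ratio = 0.02785 / 0.6261 = 0.04449.

I_new/I_old ≈ 0.0445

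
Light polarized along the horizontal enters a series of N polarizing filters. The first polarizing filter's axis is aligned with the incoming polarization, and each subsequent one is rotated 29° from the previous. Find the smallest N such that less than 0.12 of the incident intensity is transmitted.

N = 9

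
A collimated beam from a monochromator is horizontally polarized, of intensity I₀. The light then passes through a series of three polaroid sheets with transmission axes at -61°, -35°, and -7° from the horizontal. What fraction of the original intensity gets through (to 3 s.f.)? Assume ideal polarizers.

I₁ = I₀ cos²(-61° − 0°) = I₀ cos²(61°) = 0.235 I₀.
I₂ = I₁ cos²(-35° + 61°) = 0.235 I₀ · cos²(26°) = 0.1899 I₀.
I₃ = I₂ cos²(-7° + 35°) = 0.1899 I₀ · cos²(28°) = 0.148 I₀.
Transmitted fraction = 0.148.

≈ 0.148 I₀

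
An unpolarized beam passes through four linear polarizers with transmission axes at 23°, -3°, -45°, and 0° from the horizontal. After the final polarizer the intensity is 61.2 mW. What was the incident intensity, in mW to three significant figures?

I₀ ≈ 549 mW

Unpolarized light through the first polarizer → I₁ = ½ I₀, now polarized at 23°.
I₂ = I₁ cos²(-3° − 23°) = 0.5 I₀ · cos²(26°) = 0.4039 I₀.
I₃ = I₂ cos²(-45° + 3°) = 0.4039 I₀ · cos²(42°) = 0.2231 I₀.
I₄ = I₃ cos²(0° + 45°) = 0.2231 I₀ · cos²(45°) = 0.1115 I₀.
So 61.2 mW = 0.1115 I₀, giving I₀ = 61.2/0.1115 = 548.7 mW.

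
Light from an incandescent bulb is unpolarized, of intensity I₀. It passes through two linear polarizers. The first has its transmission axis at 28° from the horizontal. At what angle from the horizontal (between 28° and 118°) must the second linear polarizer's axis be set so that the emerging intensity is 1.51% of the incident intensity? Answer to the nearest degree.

Unpolarized light through the first polarizer → I₁ = ½ I₀, now polarized at 28°.
Need I₂/I₀ = 0.0151, so cos²(θ − 28°) = 0.0151 / 0.5 = 0.0302.
θ − 28° = arccos(√0.0302) = 80.0°, giving θ ≈ 28 + 80.0 = 108.0°.

θ ≈ 108°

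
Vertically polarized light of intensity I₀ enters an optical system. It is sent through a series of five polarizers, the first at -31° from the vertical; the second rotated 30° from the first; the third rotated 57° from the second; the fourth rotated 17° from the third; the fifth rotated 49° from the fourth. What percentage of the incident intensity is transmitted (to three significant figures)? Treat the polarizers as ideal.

≈ 6.43%

I₁ = I₀ cos²(-31° − 0°) = I₀ cos²(31°) = 0.7347 I₀.
I₂ = I₁ cos²(30°) = 0.7347 · 0.75 I₀ = 0.5511 I₀.
I₃ = I₂ cos²(57°) = 0.5511 · 0.2966 I₀ = 0.1635 I₀.
I₄ = I₃ cos²(17°) = 0.1635 · 0.9145 I₀ = 0.1495 I₀.
I₅ = I₄ cos²(49°) = 0.1495 · 0.4304 I₀ = 0.06434 I₀.
That is 6.434% of the incident intensity.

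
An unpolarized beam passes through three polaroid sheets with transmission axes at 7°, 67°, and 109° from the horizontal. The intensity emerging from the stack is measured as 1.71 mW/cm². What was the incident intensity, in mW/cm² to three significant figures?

Unpolarized light through the first polarizer → I₁ = ½ I₀, now polarized at 7°.
I₂ = I₁ cos²(67° − 7°) = 0.5 I₀ · cos²(60°) = 0.125 I₀.
I₃ = I₂ cos²(109° − 67°) = 0.125 I₀ · cos²(42°) = 0.06903 I₀.
So 1.71 mW/cm² = 0.06903 I₀, giving I₀ = 1.71/0.06903 = 24.77 mW/cm².

I₀ ≈ 24.8 mW/cm²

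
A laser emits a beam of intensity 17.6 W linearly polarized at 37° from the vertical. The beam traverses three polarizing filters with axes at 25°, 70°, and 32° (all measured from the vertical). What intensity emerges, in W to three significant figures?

I₁ = 17.6 W · cos²(12°) = 16.84 W.
I₂ = I₁ · cos²(45°) = 16.84 · 0.5 = 8.42 W.
I₃ = I₂ · cos²(38°) = 8.42 · 0.621 = 5.228 W.

I ≈ 5.23 W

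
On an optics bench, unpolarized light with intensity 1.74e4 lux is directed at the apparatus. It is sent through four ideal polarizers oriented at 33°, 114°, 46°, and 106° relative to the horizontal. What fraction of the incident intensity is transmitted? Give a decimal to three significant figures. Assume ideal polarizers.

Unpolarized light through the first polarizer → I₁ = 1.74e4 lux/2 = 8700 lux, polarized at 33°.
I₂ = I₁ · cos²(81°) = 8700 · 0.02447 = 212.9 lux.
I₃ = I₂ · cos²(68°) = 212.9 · 0.1403 = 29.88 lux.
I₄ = I₃ · cos²(60°) = 29.88 · 0.25 = 7.469 lux.
Transmitted fraction = 0.0004293.

I/I₀ ≈ 0.000429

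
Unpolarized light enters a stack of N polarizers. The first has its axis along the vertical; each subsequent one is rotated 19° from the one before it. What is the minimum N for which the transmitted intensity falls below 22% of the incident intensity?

First polarizer halves the unpolarized light: factor 1/2.
Each further stage multiplies by cos²(19°) = 0.894.
After N polarizers: T = 0.5·0.894^(N−1). Require T < 0.22 ⇒ N−1 > ln(0.22/0.5)/ln(0.894) = 7.33, so N−1 ≥ 8 and N = 9.
Check: N=9 gives T = 0.204 < 0.22; N=8 gives T = 0.2282.

N = 9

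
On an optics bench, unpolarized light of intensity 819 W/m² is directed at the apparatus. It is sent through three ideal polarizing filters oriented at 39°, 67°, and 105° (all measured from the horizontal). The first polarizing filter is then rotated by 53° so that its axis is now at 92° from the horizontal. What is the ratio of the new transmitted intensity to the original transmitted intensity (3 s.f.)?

I_new/I_old ≈ 1.05

Before rotation:
Unpolarized light through the first polarizer → I₁ = ½ I₀, now polarized at 39°.
I₂ = I₁ cos²(67° − 39°) = 0.5 I₀ · cos²(28°) = 0.3898 I₀.
I₃ = I₂ cos²(105° − 67°) = 0.3898 I₀ · cos²(38°) = 0.242 I₀.
After rotation:
Unpolarized light through the first polarizer → I₁ = ½ I₀, now polarized at 92°.
I₂ = I₁ cos²(67° − 92°) = 0.5 I₀ · cos²(25°) = 0.4107 I₀.
I₃ = I₂ cos²(105° − 67°) = 0.4107 I₀ · cos²(38°) = 0.255 I₀.
Ratio = 0.255 / 0.242 = 1.054.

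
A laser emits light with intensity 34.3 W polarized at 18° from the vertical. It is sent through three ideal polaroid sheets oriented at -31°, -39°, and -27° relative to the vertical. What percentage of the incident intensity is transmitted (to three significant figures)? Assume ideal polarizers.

≈ 40.4%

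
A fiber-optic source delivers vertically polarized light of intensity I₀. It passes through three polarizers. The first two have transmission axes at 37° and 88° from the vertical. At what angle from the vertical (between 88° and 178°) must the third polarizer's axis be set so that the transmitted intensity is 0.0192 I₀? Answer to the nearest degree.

θ ≈ 162°

I₁ = I₀ cos²(37° − 0°) = I₀ cos²(37°) = 0.6378 I₀.
I₂ = I₁ cos²(88° − 37°) = 0.6378 I₀ · cos²(51°) = 0.2526 I₀.
Need I₃/I₀ = 0.0192, so cos²(θ − 88°) = 0.0192 / 0.2526 = 0.07601.
θ − 88° = arccos(√0.07601) = 74.0°, giving θ ≈ 88 + 74.0 = 162.0°.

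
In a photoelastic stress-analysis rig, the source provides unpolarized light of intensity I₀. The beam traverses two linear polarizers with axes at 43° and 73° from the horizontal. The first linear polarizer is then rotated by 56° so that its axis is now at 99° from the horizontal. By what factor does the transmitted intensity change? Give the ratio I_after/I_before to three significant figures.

I_new/I_old ≈ 1.08

Before rotation:
Unpolarized light through the first polarizer → I₁ = ½ I₀, now polarized at 43°.
I₂ = I₁ cos²(73° − 43°) = 0.5 I₀ · cos²(30°) = 0.375 I₀.
After rotation:
Unpolarized light through the first polarizer → I₁ = ½ I₀, now polarized at 99°.
I₂ = I₁ cos²(73° − 99°) = 0.5 I₀ · cos²(26°) = 0.4039 I₀.
Ratio = 0.4039 / 0.375 = 1.077.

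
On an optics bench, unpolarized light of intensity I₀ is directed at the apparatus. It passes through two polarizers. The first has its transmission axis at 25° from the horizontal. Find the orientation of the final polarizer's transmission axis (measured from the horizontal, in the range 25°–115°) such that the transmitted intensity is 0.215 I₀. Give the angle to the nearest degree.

Unpolarized light through the first polarizer → I₁ = ½ I₀, now polarized at 25°.
Need I₂/I₀ = 0.215, so cos²(θ − 25°) = 0.215 / 0.5 = 0.43.
θ − 25° = arccos(√0.43) = 49.0°, giving θ ≈ 25 + 49.0 = 74.0°.

θ ≈ 74°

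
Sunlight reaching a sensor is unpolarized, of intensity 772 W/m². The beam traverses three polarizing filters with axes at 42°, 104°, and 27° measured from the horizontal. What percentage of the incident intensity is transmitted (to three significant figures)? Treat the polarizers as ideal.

Unpolarized light through the first polarizer → I₁ = 772 W/m²/2 = 386 W/m², polarized at 42°.
I₂ = I₁ · cos²(62°) = 386 · 0.2204 = 85.08 W/m².
I₃ = I₂ · cos²(77°) = 85.08 · 0.0506 = 4.305 W/m².
That is 0.5577% of the incident intensity.

≈ 0.558%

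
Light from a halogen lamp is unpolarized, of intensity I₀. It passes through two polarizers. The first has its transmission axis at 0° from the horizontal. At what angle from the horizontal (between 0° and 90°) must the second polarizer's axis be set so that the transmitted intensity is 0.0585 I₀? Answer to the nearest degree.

Unpolarized light through the first polarizer → I₁ = ½ I₀, now polarized at 0°.
Need I₂/I₀ = 0.0585, so cos²(θ − 0°) = 0.0585 / 0.5 = 0.117.
θ − 0° = arccos(√0.117) = 70.0°, giving θ ≈ 0 + 70.0 = 70.0°.

θ ≈ 70°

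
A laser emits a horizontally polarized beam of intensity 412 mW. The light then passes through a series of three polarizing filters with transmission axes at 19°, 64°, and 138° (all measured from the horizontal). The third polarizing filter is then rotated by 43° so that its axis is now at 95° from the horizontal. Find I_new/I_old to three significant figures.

Before rotation:
By Malus's law, I₁ = I₀ cos²(19° − 0°) = I₀ cos²(19°) = 0.894 I₀.
I₂ = I₁ cos²(64° − 19°) = 0.894 I₀ · cos²(45°) = 0.447 I₀.
I₃ = I₂ cos²(138° − 64°) = 0.447 I₀ · cos²(74°) = 0.03396 I₀.
After rotation:
I₁ = I₀ cos²(19° − 0°) = I₀ cos²(19°) = 0.894 I₀.
I₂ = I₁ cos²(64° − 19°) = 0.894 I₀ · cos²(45°) = 0.447 I₀.
I₃ = I₂ cos²(95° − 64°) = 0.447 I₀ · cos²(31°) = 0.3284 I₀.
Ratio = 0.3284 / 0.03396 = 9.671.

I_new/I_old ≈ 9.67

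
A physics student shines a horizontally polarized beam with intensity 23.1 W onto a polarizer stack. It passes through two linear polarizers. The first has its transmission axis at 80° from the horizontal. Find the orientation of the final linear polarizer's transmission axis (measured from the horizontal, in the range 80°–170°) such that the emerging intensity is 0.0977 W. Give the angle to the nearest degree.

θ ≈ 148°

I₁ = I₀ cos²(80° − 0°) = I₀ cos²(80°) = 0.03015 I₀.
Target fraction: 0.0977 / 23.1 W = 0.004229 of I₀.
Need I₂/I₀ = 0.004229, so cos²(θ − 80°) = 0.004229 / 0.03015 = 0.1403.
θ − 80° = arccos(√0.1403) = 68.0°, giving θ ≈ 80 + 68.0 = 148.0°.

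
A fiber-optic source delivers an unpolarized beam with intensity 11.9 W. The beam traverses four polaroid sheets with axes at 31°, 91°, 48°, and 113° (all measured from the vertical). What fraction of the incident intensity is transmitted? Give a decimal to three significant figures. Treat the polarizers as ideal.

Unpolarized light through the first polarizer → I₁ = 11.9 W/2 = 5.95 W, polarized at 31°.
I₂ = I₁ · cos²(60°) = 5.95 · 0.25 = 1.488 W.
I₃ = I₂ · cos²(43°) = 1.488 · 0.5349 = 0.7956 W.
I₄ = I₃ · cos²(65°) = 0.7956 · 0.1786 = 0.1421 W.
Transmitted fraction = 0.01194.

I/I₀ ≈ 0.0119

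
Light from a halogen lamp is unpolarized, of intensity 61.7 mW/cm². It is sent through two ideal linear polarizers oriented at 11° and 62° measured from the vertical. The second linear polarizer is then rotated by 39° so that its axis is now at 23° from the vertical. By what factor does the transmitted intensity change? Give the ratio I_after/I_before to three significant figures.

Before rotation:
Unpolarized light through the first polarizer → I₁ = ½ I₀, now polarized at 11°.
I₂ = I₁ cos²(62° − 11°) = 0.5 I₀ · cos²(51°) = 0.198 I₀.
After rotation:
Unpolarized light through the first polarizer → I₁ = ½ I₀, now polarized at 11°.
I₂ = I₁ cos²(23° − 11°) = 0.5 I₀ · cos²(12°) = 0.4784 I₀.
Ratio = 0.4784 / 0.198 = 2.416.

I_new/I_old ≈ 2.42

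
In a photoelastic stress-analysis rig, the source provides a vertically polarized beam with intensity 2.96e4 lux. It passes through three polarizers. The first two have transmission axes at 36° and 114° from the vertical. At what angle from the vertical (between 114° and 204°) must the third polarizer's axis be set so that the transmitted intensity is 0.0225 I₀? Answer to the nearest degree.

θ ≈ 141°

By Malus's law, I₁ = I₀ cos²(36° − 0°) = I₀ cos²(36°) = 0.6545 I₀.
I₂ = I₁ cos²(114° − 36°) = 0.6545 I₀ · cos²(78°) = 0.02829 I₀.
Need I₃/I₀ = 0.0225, so cos²(θ − 114°) = 0.0225 / 0.02829 = 0.7953.
θ − 114° = arccos(√0.7953) = 26.9°, giving θ ≈ 114 + 26.9 = 140.9°.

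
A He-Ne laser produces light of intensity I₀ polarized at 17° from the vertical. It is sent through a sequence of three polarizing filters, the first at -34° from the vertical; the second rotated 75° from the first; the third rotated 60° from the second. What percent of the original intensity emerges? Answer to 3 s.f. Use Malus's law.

By Malus's law, I₁ = I₀ cos²(-34° − 17°) = I₀ cos²(51°) = 0.396 I₀.
I₂ = I₁ cos²(75°) = 0.396 · 0.06699 I₀ = 0.02653 I₀.
I₃ = I₂ cos²(60°) = 0.02653 · 0.25 I₀ = 0.006632 I₀.
That is 0.6632% of the incident intensity.

≈ 0.663%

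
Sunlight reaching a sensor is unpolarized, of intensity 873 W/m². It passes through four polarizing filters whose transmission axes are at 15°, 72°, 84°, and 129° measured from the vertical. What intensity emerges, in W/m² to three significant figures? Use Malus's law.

I ≈ 61.9 W/m²

Unpolarized light through the first polarizer → I₁ = 873 W/m²/2 = 436.5 W/m², polarized at 15°.
I₂ = I₁ · cos²(57°) = 436.5 · 0.2966 = 129.5 W/m².
I₃ = I₂ · cos²(12°) = 129.5 · 0.9568 = 123.9 W/m².
I₄ = I₃ · cos²(45°) = 123.9 · 0.5 = 61.94 W/m².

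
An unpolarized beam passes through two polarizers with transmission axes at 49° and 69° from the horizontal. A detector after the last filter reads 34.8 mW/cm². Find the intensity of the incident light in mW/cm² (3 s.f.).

Unpolarized light through the first polarizer → I₁ = ½ I₀, now polarized at 49°.
I₂ = I₁ cos²(69° − 49°) = 0.5 I₀ · cos²(20°) = 0.4415 I₀.
So 34.8 mW/cm² = 0.4415 I₀, giving I₀ = 34.8/0.4415 = 78.82 mW/cm².

I₀ ≈ 78.8 mW/cm²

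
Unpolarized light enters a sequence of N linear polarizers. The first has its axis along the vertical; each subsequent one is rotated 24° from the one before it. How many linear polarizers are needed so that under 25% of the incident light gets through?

N = 5

First polarizer halves the unpolarized light: factor 1/2.
Each further stage multiplies by cos²(24°) = 0.8346.
After N polarizers: T = 0.5·0.8346^(N−1). Require T < 0.25 ⇒ N−1 > ln(0.25/0.5)/ln(0.8346) = 3.83, so N−1 ≥ 4 and N = 5.
Check: N=5 gives T = 0.2426 < 0.25; N=4 gives T = 0.2906.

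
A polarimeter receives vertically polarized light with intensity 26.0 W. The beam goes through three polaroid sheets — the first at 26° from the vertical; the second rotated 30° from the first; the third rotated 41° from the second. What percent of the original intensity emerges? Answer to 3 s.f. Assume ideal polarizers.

By Malus's law, I₁ = 26.0 W · cos²(26°) = 21 W.
I₂ = I₁ · cos²(30°) = 21 · 0.75 = 15.75 W.
I₃ = I₂ · cos²(41°) = 15.75 · 0.5696 = 8.973 W.
That is 34.51% of the incident intensity.

≈ 34.5%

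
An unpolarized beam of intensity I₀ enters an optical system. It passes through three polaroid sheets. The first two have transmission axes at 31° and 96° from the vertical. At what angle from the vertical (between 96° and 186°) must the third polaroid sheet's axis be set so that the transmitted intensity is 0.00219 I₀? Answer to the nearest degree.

θ ≈ 177°

Unpolarized light through the first polarizer → I₁ = ½ I₀, now polarized at 31°.
I₂ = I₁ cos²(96° − 31°) = 0.5 I₀ · cos²(65°) = 0.0893 I₀.
Need I₃/I₀ = 0.00219, so cos²(θ − 96°) = 0.00219 / 0.0893 = 0.02452.
θ − 96° = arccos(√0.02452) = 81.0°, giving θ ≈ 96 + 81.0 = 177.0°.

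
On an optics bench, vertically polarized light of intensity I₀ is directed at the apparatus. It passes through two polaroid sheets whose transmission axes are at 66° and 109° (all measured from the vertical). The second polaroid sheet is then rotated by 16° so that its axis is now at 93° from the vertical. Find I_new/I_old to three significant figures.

I_new/I_old ≈ 1.48

Before rotation:
By Malus's law, I₁ = I₀ cos²(66° − 0°) = I₀ cos²(66°) = 0.1654 I₀.
I₂ = I₁ cos²(109° − 66°) = 0.1654 I₀ · cos²(43°) = 0.08849 I₀.
After rotation:
I₁ = I₀ cos²(66° − 0°) = I₀ cos²(66°) = 0.1654 I₀.
I₂ = I₁ cos²(93° − 66°) = 0.1654 I₀ · cos²(27°) = 0.1313 I₀.
Ratio = 0.1313 / 0.08849 = 1.484.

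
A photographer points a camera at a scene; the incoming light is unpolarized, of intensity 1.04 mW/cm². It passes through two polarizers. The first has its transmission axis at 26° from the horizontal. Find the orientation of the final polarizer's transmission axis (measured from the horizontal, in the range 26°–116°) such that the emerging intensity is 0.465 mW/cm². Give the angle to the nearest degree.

θ ≈ 45°

Unpolarized light through the first polarizer → I₁ = ½ I₀, now polarized at 26°.
Target fraction: 0.465 / 1.04 mW/cm² = 0.4471 of I₀.
Need I₂/I₀ = 0.4471, so cos²(θ − 26°) = 0.4471 / 0.5 = 0.8942.
θ − 26° = arccos(√0.8942) = 19.0°, giving θ ≈ 26 + 19.0 = 45.0°.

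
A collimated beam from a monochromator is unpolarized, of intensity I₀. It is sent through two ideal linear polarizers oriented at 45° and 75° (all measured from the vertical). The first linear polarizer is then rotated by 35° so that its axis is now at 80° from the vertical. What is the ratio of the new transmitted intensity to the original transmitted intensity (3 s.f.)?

Before rotation:
Unpolarized light through the first polarizer → I₁ = ½ I₀, now polarized at 45°.
I₂ = I₁ cos²(75° − 45°) = 0.5 I₀ · cos²(30°) = 0.375 I₀.
After rotation:
Unpolarized light through the first polarizer → I₁ = ½ I₀, now polarized at 80°.
I₂ = I₁ cos²(75° − 80°) = 0.5 I₀ · cos²(5°) = 0.4962 I₀.
Ratio = 0.4962 / 0.375 = 1.323.

I_new/I_old ≈ 1.32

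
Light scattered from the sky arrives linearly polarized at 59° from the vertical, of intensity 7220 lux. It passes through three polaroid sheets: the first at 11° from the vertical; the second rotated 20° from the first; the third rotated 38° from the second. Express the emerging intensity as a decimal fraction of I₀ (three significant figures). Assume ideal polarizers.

I/I₀ ≈ 0.246

I₁ = 7220 lux · cos²(48°) = 3233 lux.
I₂ = I₁ · cos²(20°) = 3233 · 0.883 = 2855 lux.
I₃ = I₂ · cos²(38°) = 2855 · 0.621 = 1773 lux.
Transmitted fraction = 0.2455.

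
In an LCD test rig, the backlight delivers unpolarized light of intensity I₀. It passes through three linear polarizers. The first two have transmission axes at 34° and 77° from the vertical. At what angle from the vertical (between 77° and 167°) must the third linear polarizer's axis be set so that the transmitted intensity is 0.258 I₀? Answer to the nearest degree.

θ ≈ 88°

Unpolarized light through the first polarizer → I₁ = ½ I₀, now polarized at 34°.
I₂ = I₁ cos²(77° − 34°) = 0.5 I₀ · cos²(43°) = 0.2674 I₀.
Need I₃/I₀ = 0.258, so cos²(θ − 77°) = 0.258 / 0.2674 = 0.9647.
θ − 77° = arccos(√0.9647) = 10.8°, giving θ ≈ 77 + 10.8 = 87.8°.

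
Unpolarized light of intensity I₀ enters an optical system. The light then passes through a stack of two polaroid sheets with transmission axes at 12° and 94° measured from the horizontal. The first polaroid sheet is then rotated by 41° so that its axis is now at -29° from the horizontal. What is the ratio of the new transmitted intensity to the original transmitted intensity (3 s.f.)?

I_new/I_old ≈ 15.3

Before rotation:
Unpolarized light through the first polarizer → I₁ = ½ I₀, now polarized at 12°.
I₂ = I₁ cos²(94° − 12°) = 0.5 I₀ · cos²(82°) = 0.009685 I₀.
After rotation:
Unpolarized light through the first polarizer → I₁ = ½ I₀, now polarized at -29°.
Angle between axes 1 and 2: 57°. I₂ = 0.5 I₀ · cos²(57°) = 0.1483 I₀.
Ratio = 0.1483 / 0.009685 = 15.31.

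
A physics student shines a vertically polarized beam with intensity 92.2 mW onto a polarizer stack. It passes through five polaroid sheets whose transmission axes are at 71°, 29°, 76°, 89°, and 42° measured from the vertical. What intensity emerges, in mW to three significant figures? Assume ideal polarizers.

I ≈ 1.11 mW

By Malus's law, I₁ = 92.2 mW · cos²(71°) = 9.773 mW.
I₂ = I₁ · cos²(42°) = 9.773 · 0.5523 = 5.397 mW.
I₃ = I₂ · cos²(47°) = 5.397 · 0.4651 = 2.51 mW.
I₄ = I₃ · cos²(13°) = 2.51 · 0.9494 = 2.383 mW.
I₅ = I₄ · cos²(47°) = 2.383 · 0.4651 = 1.109 mW.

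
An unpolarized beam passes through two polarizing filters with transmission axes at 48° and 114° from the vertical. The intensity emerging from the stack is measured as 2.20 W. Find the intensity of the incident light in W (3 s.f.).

I₀ ≈ 26.6 W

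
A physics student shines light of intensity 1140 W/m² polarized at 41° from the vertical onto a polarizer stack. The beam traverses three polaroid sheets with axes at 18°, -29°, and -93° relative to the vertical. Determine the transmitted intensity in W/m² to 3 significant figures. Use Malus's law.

I ≈ 86.3 W/m²

By Malus's law, I₁ = 1140 W/m² · cos²(23°) = 966 W/m².
I₂ = I₁ · cos²(47°) = 966 · 0.4651 = 449.3 W/m².
I₃ = I₂ · cos²(64°) = 449.3 · 0.1922 = 86.34 W/m².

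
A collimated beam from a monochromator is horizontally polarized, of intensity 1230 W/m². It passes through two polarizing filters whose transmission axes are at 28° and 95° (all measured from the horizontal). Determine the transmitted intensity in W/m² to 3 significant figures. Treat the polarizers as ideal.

I ≈ 146 W/m²

By Malus's law, I₁ = 1230 W/m² · cos²(28°) = 958.9 W/m².
I₂ = I₁ · cos²(67°) = 958.9 · 0.1527 = 146.4 W/m².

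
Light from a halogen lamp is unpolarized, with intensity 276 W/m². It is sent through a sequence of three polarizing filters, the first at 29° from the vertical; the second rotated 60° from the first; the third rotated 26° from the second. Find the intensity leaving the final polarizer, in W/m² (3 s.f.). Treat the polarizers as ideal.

Unpolarized light through the first polarizer → I₁ = 276 W/m²/2 = 138 W/m², polarized at 29°.
I₂ = I₁ · cos²(60°) = 138 · 0.25 = 34.5 W/m².
I₃ = I₂ · cos²(26°) = 34.5 · 0.8078 = 27.87 W/m².

I ≈ 27.9 W/m²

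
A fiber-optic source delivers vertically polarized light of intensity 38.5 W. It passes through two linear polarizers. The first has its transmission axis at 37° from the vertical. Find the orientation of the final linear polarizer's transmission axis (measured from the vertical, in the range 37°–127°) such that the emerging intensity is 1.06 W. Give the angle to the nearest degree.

θ ≈ 115°

I₁ = I₀ cos²(37° − 0°) = I₀ cos²(37°) = 0.6378 I₀.
Target fraction: 1.06 / 38.5 W = 0.02753 of I₀.
Need I₂/I₀ = 0.02753, so cos²(θ − 37°) = 0.02753 / 0.6378 = 0.04317.
θ − 37° = arccos(√0.04317) = 78.0°, giving θ ≈ 37 + 78.0 = 115.0°.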